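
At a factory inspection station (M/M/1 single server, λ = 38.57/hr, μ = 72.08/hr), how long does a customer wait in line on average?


ρ = 38.57/72.08 = 0.5351
Wq = ρ/(μ−λ) = 0.5351/(72.08 − 38.57) = 0.5351/33.51 = 0.01597 hr

Final: 0.01597 hr


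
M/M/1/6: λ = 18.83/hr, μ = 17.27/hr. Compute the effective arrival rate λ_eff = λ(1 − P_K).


ρ = 1.0903; P_K = (1−ρ)ρ^6/(1−ρ^7) = 0.182432
λ_eff = λ(1 − P_K) = 18.83·(1 − 0.182432) = 18.83·0.817568 = 15.3948 /hr

Final: 15.3948 /hr


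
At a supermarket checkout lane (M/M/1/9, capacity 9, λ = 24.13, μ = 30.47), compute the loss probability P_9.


ρ = λ/μ = 24.13/30.47 = 0.7919
P_K = (1−ρ)ρ^K/(1−ρ^(K+1)) = (0.2081·0.122508)/(1 − 0.097017)
= 0.025491/0.902983 = 0.028229

Final: 0.028229


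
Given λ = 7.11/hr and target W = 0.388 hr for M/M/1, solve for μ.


W = 1/(μ−λ) ⇒ μ − λ = 1/W = 1/0.388 = 2.5773
μ = λ + 1/W = 7.11 + 2.5773 = 9.6873 per hr

Final: 9.6873 /hr


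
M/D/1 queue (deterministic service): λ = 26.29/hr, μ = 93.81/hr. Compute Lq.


ρ = 26.29/93.81 = 0.2802
M/D/1: Lq = ρ²/(2(1−ρ)) = 0.07854/(2·0.7198) = 0.05456

Final: 0.05456


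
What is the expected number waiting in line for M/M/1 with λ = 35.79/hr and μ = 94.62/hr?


ρ = 35.79/94.62 = 0.3782
Lq = ρ²/(1−ρ) = 0.1431/0.6218 = 0.2301

Final: 0.2301


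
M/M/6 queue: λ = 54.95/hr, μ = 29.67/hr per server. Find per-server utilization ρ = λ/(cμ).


ρ = λ/(cμ) = 54.95/(6·29.67) = 54.95/178.02 = 0.3087

Final: 0.3087


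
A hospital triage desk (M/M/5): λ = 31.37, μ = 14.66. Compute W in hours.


a = 2.1398; ρ = 0.4280; P₀ = 0.116421
Lq = P₀·a^c·ρ/(c!(1−ρ)²) = 0.05693
Wq = Lq/λ = 0.05693/31.37 = 0.001815 hr
W = Wq + 1/μ = 0.001815 + 0.06821 = 0.07003 hr

Final: 0.07003 hr


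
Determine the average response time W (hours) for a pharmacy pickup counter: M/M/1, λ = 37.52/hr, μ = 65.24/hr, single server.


W = 1/(μ−λ) = 1/(65.24 − 37.52) = 1/27.72 = 0.03608 hr

Final: 0.03608 hr


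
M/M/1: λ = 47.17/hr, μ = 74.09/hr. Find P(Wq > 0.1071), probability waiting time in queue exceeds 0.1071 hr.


ρ = 47.17/74.09 = 0.6367
P(Wq > t) = ρ·e^{−(μ−λ)t} = 0.6367·e^{−2.8831}
= 0.6367·0.055959 = 0.035627

Final: 0.035627


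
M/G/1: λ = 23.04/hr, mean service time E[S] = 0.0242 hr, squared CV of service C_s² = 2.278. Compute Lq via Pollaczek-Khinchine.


ρ = λ·E[S] = 23.04·0.0242 = 0.5576
Lq = ρ²(1+C_s²)/(2(1−ρ)) = 0.3109·(1+2.278)/(2·0.4424)
= 0.3109·3.2780/0.8849 = 1.15167

Final: 1.15167


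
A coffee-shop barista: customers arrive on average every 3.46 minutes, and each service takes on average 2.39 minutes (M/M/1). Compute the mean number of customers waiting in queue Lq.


λ = 60/3.46 = 17.3410 /hr
μ = 60/2.39 = 25.1046 /hr
ρ = λ/μ = 17.3410/25.1046 = 0.6908
Lq = ρ²/(1−ρ) = 0.4771/0.3092 = 1.5429

Final: 1.5429


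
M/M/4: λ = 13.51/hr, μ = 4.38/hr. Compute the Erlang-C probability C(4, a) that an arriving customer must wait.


a = λ/μ = 3.0845; ρ = a/4 = 0.7711
P₀ = 0.033101 (from M/M/c formula)
C(c,a) = [a^c/(c!(1−ρ))]·P₀ = [90.51592/(24·0.2289)]·0.033101
= 16.47796·0.033101 = 0.545441

Final: 0.545441


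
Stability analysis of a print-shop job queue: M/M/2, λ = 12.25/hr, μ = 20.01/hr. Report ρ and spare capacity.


Total capacity cμ = 2·20.01 = 40.02/hr
ρ = λ/(cμ) = 12.25/40.02 = 0.3061
Stable ⇔ ρ < 1: YES
Spare capacity = cμ − λ = 40.02 − 12.25 = 27.77/hr

Final: ρ = 0.3061; stable; margin = 27.77/hr


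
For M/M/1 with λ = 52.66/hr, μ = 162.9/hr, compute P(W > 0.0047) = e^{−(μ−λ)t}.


W ~ Exponential(μ−λ) for M/M/1.
μ − λ = 162.9 − 52.66 = 110.2400
P(W > t) = e^{−(μ−λ)t} = e^{−0.5181} = 0.595635

Final: 0.595635


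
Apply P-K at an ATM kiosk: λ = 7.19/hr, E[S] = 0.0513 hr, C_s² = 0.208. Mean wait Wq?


ρ = λ·E[S] = 7.19·0.0513 = 0.3688
E[S²] = E[S]²(1+C_s²) = 0.0513²·(1+0.208) = 0.003179
Wq = λ·E[S²]/(2(1−ρ)) = 7.19·0.003179/(2·0.6312) = 0.01811 hr

Final: 0.01811 hr


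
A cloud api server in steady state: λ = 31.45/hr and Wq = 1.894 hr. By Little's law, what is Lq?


Lq = λWq = 31.45·1.894 = 59.5663

Final: 59.5663


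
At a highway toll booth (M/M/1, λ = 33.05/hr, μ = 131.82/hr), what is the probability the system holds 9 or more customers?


ρ = 33.05/131.82 = 0.2507
P(N ≥ n) = ρ^n = 0.2507^9 = 0.000003915

Final: 0.000003915


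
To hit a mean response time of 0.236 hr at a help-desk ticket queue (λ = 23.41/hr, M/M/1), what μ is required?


W = 1/(μ−λ) ⇒ μ − λ = 1/W = 1/0.236 = 4.2373
μ = λ + 1/W = 23.41 + 4.2373 = 27.6473 per hr

Final: 27.6473 /hr


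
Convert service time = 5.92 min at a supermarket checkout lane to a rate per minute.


μ = 1/(service time) in consistent units.
1 minute = 1 min, so μ = 1/5.92 = 0.1689 per minute

Final: 0.1689 /min


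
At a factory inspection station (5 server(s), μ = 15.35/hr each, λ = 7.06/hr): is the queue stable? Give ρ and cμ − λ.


Total capacity cμ = 5·15.35 = 76.75/hr
ρ = λ/(cμ) = 7.06/76.75 = 0.09199
Stable ⇔ ρ < 1: YES
Spare capacity = cμ − λ = 76.75 − 7.06 = 69.69/hr

Final: ρ = 0.09199; stable; margin = 69.69/hr


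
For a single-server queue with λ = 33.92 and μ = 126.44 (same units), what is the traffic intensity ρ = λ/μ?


ρ = λ/μ = 33.92/126.44 = 0.2683

Final: 0.2683


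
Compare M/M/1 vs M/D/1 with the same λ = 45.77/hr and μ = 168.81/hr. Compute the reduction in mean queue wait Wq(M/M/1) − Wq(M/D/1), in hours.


ρ = 45.77/168.81 = 0.2711
Wq(M/M/1) = ρ/(μ−λ) = 0.2711/123.04 = 0.002204 hr
Wq(M/D/1) = ρ/(2(μ−λ)) = 0.001102 hr
Savings = 0.002204 − 0.001102 = 0.001102 hr

Final: 0.001102 hr


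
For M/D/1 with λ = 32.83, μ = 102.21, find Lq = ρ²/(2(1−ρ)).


ρ = 32.83/102.21 = 0.3212
M/D/1: Lq = ρ²/(2(1−ρ)) = 0.1032/(2·0.6788) = 0.07599

Final: 0.07599


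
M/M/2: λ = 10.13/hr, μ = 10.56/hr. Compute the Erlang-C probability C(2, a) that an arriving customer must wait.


a = λ/μ = 0.9593; ρ = a/2 = 0.4796
P₀ = 0.351680 (from M/M/c formula)
C(c,a) = [a^c/(c!(1−ρ))]·P₀ = [0.92022/(2·0.5204)]·0.351680
= 0.88421·0.351680 = 0.310960

Final: 0.310960


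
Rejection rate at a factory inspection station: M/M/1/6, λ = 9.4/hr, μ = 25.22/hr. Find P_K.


ρ = λ/μ = 9.4/25.22 = 0.3727
P_K = (1−ρ)ρ^K/(1−ρ^(K+1)) = (0.6273·0.002681)/(1 − 0.0009993)
= 0.001682/0.999001 = 0.001683

Final: 0.001683


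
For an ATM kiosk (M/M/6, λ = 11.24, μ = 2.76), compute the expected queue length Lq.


a = λ/μ = 4.0725; ρ = a/6 = 0.6787
P₀ = 0.015352
Lq = P₀·a^c·ρ / (c!·(1−ρ)²) = 0.015352·4561.87494·0.6787/(720·0.10321)
= 0.63969

Final: 0.63969


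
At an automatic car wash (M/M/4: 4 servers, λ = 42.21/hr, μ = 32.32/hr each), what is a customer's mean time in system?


a = 1.3060; ρ = 0.3265; P₀ = 0.269537
Lq = P₀·a^c·ρ/(c!(1−ρ)²) = 0.02352
Wq = Lq/λ = 0.02352/42.21 = 0.0005572 hr
W = Wq + 1/μ = 0.0005572 + 0.03094 = 0.03150 hr

Final: 0.03150 hr


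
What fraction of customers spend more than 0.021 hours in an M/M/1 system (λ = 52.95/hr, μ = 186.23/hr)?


W ~ Exponential(μ−λ) for M/M/1.
μ − λ = 186.23 − 52.95 = 133.2800
P(W > t) = e^{−(μ−λ)t} = e^{−2.7989} = 0.060878

Final: 0.060878


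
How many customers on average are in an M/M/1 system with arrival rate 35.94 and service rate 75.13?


ρ = λ/μ = 35.94/75.13 = 0.4784
L = ρ/(1−ρ) = 0.4784/(1 − 0.4784) = 0.4784/0.5216 = 0.9171

Final: 0.9171


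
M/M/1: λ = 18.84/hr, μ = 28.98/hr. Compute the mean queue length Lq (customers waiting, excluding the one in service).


ρ = 18.84/28.98 = 0.6501
Lq = ρ²/(1−ρ) = 0.4226/0.3499 = 1.2079

Final: 1.2079


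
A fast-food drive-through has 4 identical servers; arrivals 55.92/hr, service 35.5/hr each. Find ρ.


ρ = λ/(cμ) = 55.92/(4·35.5) = 55.92/142.00 = 0.3938

Final: 0.3938


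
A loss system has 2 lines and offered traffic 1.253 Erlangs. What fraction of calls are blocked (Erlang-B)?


B(c,a) = (a^c/c!) / Σ_{k=0}^{c} a^k/k!
a^2/2! = 0.785004
Σ terms (k=0..2): 1.00000 + 1.25300 + 0.78500 = 3.038004
B = 0.785004/3.038004 = 0.258395

Final: 0.258395


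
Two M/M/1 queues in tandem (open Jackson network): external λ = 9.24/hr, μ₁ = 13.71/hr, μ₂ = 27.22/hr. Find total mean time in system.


Each node sees arrival rate λ = 9.24/hr (tandem ⇒ throughput preserved).
W₁ = 1/(μ₁−λ) = 1/(13.71−9.24) = 0.22371 hr
W₂ = 1/(μ₂−λ) = 1/(27.22−9.24) = 0.05562 hr
W_total = W₁ + W₂ = 0.22371 + 0.05562 = 0.27933 hr

Final: 0.27933 hr


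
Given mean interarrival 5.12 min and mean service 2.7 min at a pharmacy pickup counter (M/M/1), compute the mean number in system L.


λ = 60/5.12 = 11.7188 /hr
μ = 60/2.7 = 22.2222 /hr
ρ = λ/μ = 11.7188/22.2222 = 0.5273
L = ρ/(1−ρ) = 0.5273/0.4727 = 1.1157

Final: 1.1157


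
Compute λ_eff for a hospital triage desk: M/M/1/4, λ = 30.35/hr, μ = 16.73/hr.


ρ = 1.8141; P_K = (1−ρ)ρ^4/(1−ρ^5) = 0.472830
λ_eff = λ(1 − P_K) = 30.35·(1 − 0.472830) = 30.35·0.527170 = 15.9996 /hr

Final: 15.9996 /hr


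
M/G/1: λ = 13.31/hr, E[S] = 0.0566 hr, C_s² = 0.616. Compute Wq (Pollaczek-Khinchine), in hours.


ρ = λ·E[S] = 13.31·0.0566 = 0.7533
E[S²] = E[S]²(1+C_s²) = 0.0566²·(1+0.616) = 0.005177
Wq = λ·E[S²]/(2(1−ρ)) = 13.31·0.005177/(2·0.2467) = 0.13968 hr

Final: 0.13968 hr


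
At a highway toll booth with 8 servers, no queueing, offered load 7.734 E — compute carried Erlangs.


B(8,7.734) = 0.220699 (Erlang-B)
Carried load = a(1 − B) = 7.734·(1 − 0.220699) = 7.734·0.779301 = 6.0271 E

Final: 6.0271 Erlangs


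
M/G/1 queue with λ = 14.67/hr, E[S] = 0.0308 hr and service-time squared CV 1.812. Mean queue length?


ρ = λ·E[S] = 14.67·0.0308 = 0.4518
Lq = ρ²(1+C_s²)/(2(1−ρ)) = 0.2042·(1+1.812)/(2·0.5482)
= 0.2042·2.8120/1.0963 = 0.52364

Final: 0.52364


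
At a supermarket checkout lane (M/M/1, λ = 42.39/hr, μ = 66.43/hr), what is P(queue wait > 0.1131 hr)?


ρ = 42.39/66.43 = 0.6381
P(Wq > t) = ρ·e^{−(μ−λ)t} = 0.6381·e^{−2.7189}
= 0.6381·0.065946 = 0.042081

Final: 0.042081


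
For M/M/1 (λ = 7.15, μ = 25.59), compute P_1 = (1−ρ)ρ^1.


ρ = 7.15/25.59 = 0.2794
P_n = (1−ρ)·ρ^n = (1 − 0.2794)·0.2794^1 = 0.7206·0.279406 = 0.201338

Final: 0.201338


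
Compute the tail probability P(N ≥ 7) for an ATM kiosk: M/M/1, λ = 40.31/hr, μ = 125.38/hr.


ρ = 40.31/125.38 = 0.3215
P(N ≥ n) = ρ^n = 0.3215^7 = 0.0003551

Final: 0.0003551


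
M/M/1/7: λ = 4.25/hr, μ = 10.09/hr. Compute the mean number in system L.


ρ = 4.25/10.09 = 0.4212
L = ρ[1 − (K+1)ρ^K + Kρ^(K+1)] / [(1−ρ)(1−ρ^(K+1))]
Numerator: 0.4212·(1 − 8·0.002352 + 7·0.0009908) = 0.416204
Denominator: (0.5788)·(0.999009) = 0.578217
L = 0.416204/0.578217 = 0.7198

Final: 0.7198


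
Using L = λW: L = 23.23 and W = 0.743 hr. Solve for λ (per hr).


λ = L/W = 23.23/0.743 = 31.2651 /hr

Final: 31.2651 /hr


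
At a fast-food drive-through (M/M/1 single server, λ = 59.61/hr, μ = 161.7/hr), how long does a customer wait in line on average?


ρ = 59.61/161.7 = 0.3686
Wq = ρ/(μ−λ) = 0.3686/(161.7 − 59.61) = 0.3686/102.09 = 0.003611 hr

Final: 0.003611 hr


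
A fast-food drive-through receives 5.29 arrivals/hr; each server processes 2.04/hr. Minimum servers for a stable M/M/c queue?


Stability requires cμ > λ ⇔ c > λ/μ.
λ/μ = 5.29/2.04 = 2.5931
Minimum integer c = ⌊2.5931⌋ + 1 = 3
Check: 3·2.04 = 6.12 > 5.29, while 2·2.04 = 4.08 ≤ 5.29

Final: 3 servers


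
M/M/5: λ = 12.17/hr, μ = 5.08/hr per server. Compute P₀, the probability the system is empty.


a = λ/μ = 12.17/5.08 = 2.3957; ρ = a/c = 0.4791
Σ_{k=0}^{4} a^k/k! (terms k=0..4) = 1.00000 + 2.39567 + 2.86962 + 2.29155 + 1.37245 = 9.92928
Tail: a^5/(5!(1−ρ)) = 78.91042/(120·0.5209) = 1.26249
P₀ = 1/(9.92928 + 1.26249) = 1/11.19177 = 0.089351

Final: 0.089351


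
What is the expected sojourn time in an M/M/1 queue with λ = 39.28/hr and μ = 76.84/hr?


W = 1/(μ−λ) = 1/(76.84 − 39.28) = 1/37.56 = 0.02662 hr

Final: 0.02662 hr


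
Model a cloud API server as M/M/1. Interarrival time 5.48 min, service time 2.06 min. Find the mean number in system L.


λ = 60/5.48 = 10.9489 /hr
μ = 60/2.06 = 29.1262 /hr
ρ = λ/μ = 10.9489/29.1262 = 0.3759
L = ρ/(1−ρ) = 0.3759/0.6241 = 0.6023

Final: 0.6023


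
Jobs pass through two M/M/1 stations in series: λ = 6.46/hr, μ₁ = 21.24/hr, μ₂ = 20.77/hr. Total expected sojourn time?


Each node sees arrival rate λ = 6.46/hr (tandem ⇒ throughput preserved).
W₁ = 1/(μ₁−λ) = 1/(21.24−6.46) = 0.06766 hr
W₂ = 1/(μ₂−λ) = 1/(20.77−6.46) = 0.06988 hr
W_total = W₁ + W₂ = 0.06766 + 0.06988 = 0.13754 hr

Final: 0.13754 hr


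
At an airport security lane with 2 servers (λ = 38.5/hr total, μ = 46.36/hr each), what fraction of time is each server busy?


ρ = λ/(cμ) = 38.5/(2·46.36) = 38.5/92.72 = 0.4152

Final: 0.4152


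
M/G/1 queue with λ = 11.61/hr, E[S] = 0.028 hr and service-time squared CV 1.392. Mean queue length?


ρ = λ·E[S] = 11.61·0.028 = 0.3251
Lq = ρ²(1+C_s²)/(2(1−ρ)) = 0.1057·(1+1.392)/(2·0.6749)
= 0.1057·2.3920/1.3498 = 0.18727

Final: 0.18727


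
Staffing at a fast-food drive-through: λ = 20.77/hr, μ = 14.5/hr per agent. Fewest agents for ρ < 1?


Stability requires cμ > λ ⇔ c > λ/μ.
λ/μ = 20.77/14.5 = 1.4324
Minimum integer c = ⌊1.4324⌋ + 1 = 2
Check: 2·14.5 = 29.00 > 20.77, while 1·14.5 = 14.50 ≤ 20.77

Final: 2 servers


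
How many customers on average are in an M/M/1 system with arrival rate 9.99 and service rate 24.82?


ρ = λ/μ = 9.99/24.82 = 0.4025
L = ρ/(1−ρ) = 0.4025/(1 − 0.4025) = 0.4025/0.5975 = 0.6736

Final: 0.6736


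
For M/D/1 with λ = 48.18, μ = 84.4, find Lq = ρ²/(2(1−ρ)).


ρ = 48.18/84.4 = 0.5709
M/D/1: Lq = ρ²/(2(1−ρ)) = 0.3259/(2·0.4291) = 0.37968

Final: 0.37968


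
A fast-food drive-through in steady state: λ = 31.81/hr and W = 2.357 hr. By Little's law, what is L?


L = λW = 31.81·2.357 = 74.9762

Final: 74.9762


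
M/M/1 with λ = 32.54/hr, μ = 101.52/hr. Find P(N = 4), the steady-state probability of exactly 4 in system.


ρ = 32.54/101.52 = 0.3205
P_n = (1−ρ)·ρ^n = (1 − 0.3205)·0.3205^4 = 0.6795·0.010555 = 0.007172

Final: 0.007172


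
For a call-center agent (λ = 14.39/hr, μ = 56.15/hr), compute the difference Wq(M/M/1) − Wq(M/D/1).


ρ = 14.39/56.15 = 0.2563
Wq(M/M/1) = ρ/(μ−λ) = 0.2563/41.76 = 0.006137 hr
Wq(M/D/1) = ρ/(2(μ−λ)) = 0.003068 hr
Savings = 0.006137 − 0.003068 = 0.003068 hr

Final: 0.003068 hr


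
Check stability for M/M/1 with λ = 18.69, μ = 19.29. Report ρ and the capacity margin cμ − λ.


Total capacity cμ = 1·19.29 = 19.29/hr
ρ = λ/(cμ) = 18.69/19.29 = 0.9689
Stable ⇔ ρ < 1: YES
Spare capacity = cμ − λ = 19.29 − 18.69 = 0.60/hr

Final: ρ = 0.9689; stable; margin = 0.60/hr


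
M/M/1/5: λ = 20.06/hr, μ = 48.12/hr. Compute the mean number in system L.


ρ = 20.06/48.12 = 0.4169
L = ρ[1 − (K+1)ρ^K + Kρ^(K+1)] / [(1−ρ)(1−ρ^(K+1))]
Numerator: 0.4169·(1 − 6·0.012590 + 5·0.005248) = 0.396323
Denominator: (0.5831)·(0.994752) = 0.580065
L = 0.396323/0.580065 = 0.6832

Final: 0.6832


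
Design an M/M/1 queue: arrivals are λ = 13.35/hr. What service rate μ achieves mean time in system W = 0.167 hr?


W = 1/(μ−λ) ⇒ μ − λ = 1/W = 1/0.167 = 5.9880
μ = λ + 1/W = 13.35 + 5.9880 = 19.3380 per hr

Final: 19.3380 /hr


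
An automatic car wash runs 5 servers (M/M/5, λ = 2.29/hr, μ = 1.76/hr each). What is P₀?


a = λ/μ = 2.29/1.76 = 1.3011; ρ = a/c = 0.2602
Σ_{k=0}^{4} a^k/k! (terms k=0..4) = 1.00000 + 1.30114 + 0.84648 + 0.36713 + 0.11942 = 3.63416
Tail: a^5/(5!(1−ρ)) = 3.72919/(120·0.7398) = 0.04201
P₀ = 1/(3.63416 + 0.04201) = 1/3.67617 = 0.272022

Final: 0.272022


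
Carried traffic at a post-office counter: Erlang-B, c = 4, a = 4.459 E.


B(4,4.459) = 0.353105 (Erlang-B)
Carried load = a(1 − B) = 4.459·(1 − 0.353105) = 4.459·0.646895 = 2.8845 E

Final: 2.8845 Erlangs


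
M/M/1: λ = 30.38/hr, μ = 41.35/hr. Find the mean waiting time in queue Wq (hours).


ρ = 30.38/41.35 = 0.7347
Wq = ρ/(μ−λ) = 0.7347/(41.35 − 30.38) = 0.7347/10.97 = 0.06697 hr

Final: 0.06697 hr


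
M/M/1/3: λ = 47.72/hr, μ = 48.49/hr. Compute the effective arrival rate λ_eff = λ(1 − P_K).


ρ = 0.9841; P_K = (1−ρ)ρ^3/(1−ρ^4) = 0.244030
λ_eff = λ(1 − P_K) = 47.72·(1 − 0.244030) = 47.72·0.755970 = 36.0749 /hr

Final: 36.0749 /hr


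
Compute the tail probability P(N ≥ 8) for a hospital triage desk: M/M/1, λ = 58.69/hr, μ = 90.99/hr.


ρ = 58.69/90.99 = 0.6450
P(N ≥ n) = ρ^n = 0.6450^8 = 0.029962

Final: 0.029962


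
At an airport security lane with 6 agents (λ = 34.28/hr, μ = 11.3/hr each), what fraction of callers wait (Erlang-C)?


a = λ/μ = 3.0336; ρ = a/6 = 0.5056
P₀ = 0.047287 (from M/M/c formula)
C(c,a) = [a^c/(c!(1−ρ))]·P₀ = [779.42480/(720·0.4944)]·0.047287
= 2.18961·0.047287 = 0.103539

Final: 0.103539


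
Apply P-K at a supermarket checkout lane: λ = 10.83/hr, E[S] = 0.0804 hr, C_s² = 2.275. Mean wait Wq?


ρ = λ·E[S] = 10.83·0.0804 = 0.8707
E[S²] = E[S]²(1+C_s²) = 0.0804²·(1+2.275) = 0.021170
Wq = λ·E[S²]/(2(1−ρ)) = 10.83·0.021170/(2·0.1293) = 0.88681 hr

Final: 0.88681 hr


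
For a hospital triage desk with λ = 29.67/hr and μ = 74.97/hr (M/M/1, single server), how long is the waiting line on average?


ρ = 29.67/74.97 = 0.3958
Lq = ρ²/(1−ρ) = 0.1566/0.6042 = 0.2592

Final: 0.2592


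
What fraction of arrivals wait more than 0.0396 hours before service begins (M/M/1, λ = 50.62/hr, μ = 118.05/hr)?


ρ = 50.62/118.05 = 0.4288
P(Wq > t) = ρ·e^{−(μ−λ)t} = 0.4288·e^{−2.6702}
= 0.4288·0.069236 = 0.029689

Final: 0.029689


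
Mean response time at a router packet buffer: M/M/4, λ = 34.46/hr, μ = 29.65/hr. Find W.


a = 1.1622; ρ = 0.2906; P₀ = 0.311874
Lq = P₀·a^c·ρ/(c!(1−ρ)²) = 0.01369
Wq = Lq/λ = 0.01369/34.46 = 0.0003972 hr
W = Wq + 1/μ = 0.0003972 + 0.03373 = 0.03412 hr

Final: 0.03412 hr


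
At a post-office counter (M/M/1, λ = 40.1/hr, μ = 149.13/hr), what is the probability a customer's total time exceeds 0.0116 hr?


W ~ Exponential(μ−λ) for M/M/1.
μ − λ = 149.13 − 40.1 = 109.0300
P(W > t) = e^{−(μ−λ)t} = e^{−1.2647} = 0.282310

Final: 0.282310


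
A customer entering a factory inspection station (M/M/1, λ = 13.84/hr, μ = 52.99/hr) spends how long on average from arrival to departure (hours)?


W = 1/(μ−λ) = 1/(52.99 − 13.84) = 1/39.15 = 0.02554 hr

Final: 0.02554 hr


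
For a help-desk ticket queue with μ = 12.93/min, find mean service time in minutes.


Mean service time = 1/μ = 1/12.93 minute = 0.07734 minute
In minutes: 0.07734 × 1 = 0.07734 min

Final: 0.07734 min


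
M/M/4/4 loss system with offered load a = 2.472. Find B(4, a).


B(c,a) = (a^c/c!) / Σ_{k=0}^{c} a^k/k!
a^4/4! = 1.555903
Σ terms (k=0..4): 1.00000 + 2.47200 + 3.05539 + 2.51764 + 1.55590 = 10.600938
B = 1.555903/10.600938 = 0.146770

Final: 0.146770


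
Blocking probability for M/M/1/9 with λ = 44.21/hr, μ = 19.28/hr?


ρ = λ/μ = 44.21/19.28 = 2.2930
P_K = (1−ρ)ρ^K/(1−ρ^(K+1)) = (-1.2930·1752.755619)/(1 − 4019.155909)
= -2266.400290/-4018.155909 = 0.564040

Final: 0.564040


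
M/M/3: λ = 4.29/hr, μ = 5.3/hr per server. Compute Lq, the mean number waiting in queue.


a = λ/μ = 0.8094; ρ = a/3 = 0.2698
P₀ = 0.442855
Lq = P₀·a^c·ρ / (c!·(1−ρ)²) = 0.442855·0.53033·0.2698/(6·0.53318)
= 0.01981

Final: 0.01981


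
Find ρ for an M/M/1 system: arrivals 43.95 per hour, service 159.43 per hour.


ρ = λ/μ = 43.95/159.43 = 0.2757

Final: 0.2757


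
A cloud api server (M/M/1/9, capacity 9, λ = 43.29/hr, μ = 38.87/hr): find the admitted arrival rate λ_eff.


ρ = 1.1137; P_K = (1−ρ)ρ^9/(1−ρ^10) = 0.154846
λ_eff = λ(1 − P_K) = 43.29·(1 − 0.154846) = 43.29·0.845154 = 36.5867 /hr

Final: 36.5867 /hr


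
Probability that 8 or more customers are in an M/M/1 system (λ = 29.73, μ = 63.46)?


ρ = 29.73/63.46 = 0.4685
P(N ≥ n) = ρ^n = 0.4685^8 = 0.002320

Final: 0.002320


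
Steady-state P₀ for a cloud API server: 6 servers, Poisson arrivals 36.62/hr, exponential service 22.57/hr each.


a = λ/μ = 36.62/22.57 = 1.6225; ρ = a/c = 0.2704
Σ_{k=0}^{5} a^k/k! (terms k=0..5) = 1.00000 + 1.62251 + 1.31627 + 0.71188 + 0.28876 + 0.09370 = 5.03312
Tail: a^6/(6!(1−ρ)) = 18.24403/(720·0.7296) = 0.03473
P₀ = 1/(5.03312 + 0.03473) = 1/5.06785 = 0.197322

Final: 0.197322


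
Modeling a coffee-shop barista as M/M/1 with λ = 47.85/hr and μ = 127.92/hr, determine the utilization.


ρ = λ/μ = 47.85/127.92 = 0.3741

Final: 0.3741


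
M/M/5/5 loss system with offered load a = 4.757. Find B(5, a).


B(c,a) = (a^c/c!) / Σ_{k=0}^{c} a^k/k!
a^5/5! = 20.299461
Σ terms (k=0..5): 1.00000 + 4.75700 + 11.31452 + 17.94106 + 21.33641 + 20.29946 = 76.648461
B = 20.299461/76.648461 = 0.264838

Final: 0.264838


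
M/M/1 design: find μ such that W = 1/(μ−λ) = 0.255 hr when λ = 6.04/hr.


W = 1/(μ−λ) ⇒ μ − λ = 1/W = 1/0.255 = 3.9216
μ = λ + 1/W = 6.04 + 3.9216 = 9.9616 per hr

Final: 9.9616 /hr


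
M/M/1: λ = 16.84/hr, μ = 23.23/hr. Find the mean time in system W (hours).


W = 1/(μ−λ) = 1/(23.23 − 16.84) = 1/6.39 = 0.1565 hr

Final: 0.1565 hr


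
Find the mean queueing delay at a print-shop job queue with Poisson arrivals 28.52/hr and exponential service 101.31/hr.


ρ = 28.52/101.31 = 0.2815
Wq = ρ/(μ−λ) = 0.2815/(101.31 − 28.52) = 0.2815/72.79 = 0.003867 hr

Final: 0.003867 hr


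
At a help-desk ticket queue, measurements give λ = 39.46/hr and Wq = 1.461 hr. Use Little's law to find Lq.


Lq = λWq = 39.46·1.461 = 57.6511

Final: 57.6511


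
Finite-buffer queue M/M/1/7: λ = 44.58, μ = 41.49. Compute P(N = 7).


ρ = λ/μ = 44.58/41.49 = 1.0745
P_K = (1−ρ)ρ^K/(1−ρ^(K+1)) = (-0.07448·1.653394)/(1 − 1.776532)
= -0.123138/-0.776532 = 0.158574

Final: 0.158574


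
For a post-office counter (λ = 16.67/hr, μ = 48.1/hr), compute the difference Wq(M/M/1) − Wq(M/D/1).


ρ = 16.67/48.1 = 0.3466
Wq(M/M/1) = ρ/(μ−λ) = 0.3466/31.43 = 0.01103 hr
Wq(M/D/1) = ρ/(2(μ−λ)) = 0.005513 hr
Savings = 0.01103 − 0.005513 = 0.005513 hr

Final: 0.005513 hr


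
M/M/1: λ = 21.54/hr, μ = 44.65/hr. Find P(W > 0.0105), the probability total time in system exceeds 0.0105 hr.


W ~ Exponential(μ−λ) for M/M/1.
μ − λ = 44.65 − 21.54 = 23.1100
P(W > t) = e^{−(μ−λ)t} = e^{−0.2427} = 0.784542

Final: 0.784542


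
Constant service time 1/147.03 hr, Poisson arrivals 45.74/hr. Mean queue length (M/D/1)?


ρ = 45.74/147.03 = 0.3111
M/D/1: Lq = ρ²/(2(1−ρ)) = 0.09678/(2·0.6889) = 0.07024

Final: 0.07024


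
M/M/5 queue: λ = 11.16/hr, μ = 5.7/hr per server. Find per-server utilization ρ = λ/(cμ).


ρ = λ/(cμ) = 11.16/(5·5.7) = 11.16/28.50 = 0.3916

Final: 0.3916


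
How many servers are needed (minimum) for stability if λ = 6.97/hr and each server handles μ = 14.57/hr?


Stability requires cμ > λ ⇔ c > λ/μ.
λ/μ = 6.97/14.57 = 0.4784
Minimum integer c = ⌊0.4784⌋ + 1 = 1
Check: 1·14.57 = 14.57 > 6.97, while 0·14.57 = 0.00 ≤ 6.97

Final: 1 servers


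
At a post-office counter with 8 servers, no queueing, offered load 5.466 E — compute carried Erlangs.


B(8,5.466) = 0.093129 (Erlang-B)
Carried load = a(1 − B) = 5.466·(1 − 0.093129) = 5.466·0.906871 = 4.9570 E

Final: 4.9570 Erlangs


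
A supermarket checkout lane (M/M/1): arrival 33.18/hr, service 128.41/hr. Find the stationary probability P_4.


ρ = 33.18/128.41 = 0.2584
P_n = (1−ρ)·ρ^n = (1 − 0.2584)·0.2584^4 = 0.7416·0.004458 = 0.003306

Final: 0.003306


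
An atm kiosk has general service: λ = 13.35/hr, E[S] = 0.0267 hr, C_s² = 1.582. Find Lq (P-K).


ρ = λ·E[S] = 13.35·0.0267 = 0.3564
Lq = ρ²(1+C_s²)/(2(1−ρ)) = 0.1271·(1+1.582)/(2·0.6436)
= 0.1271·2.5820/1.2871 = 0.25487

Final: 0.25487


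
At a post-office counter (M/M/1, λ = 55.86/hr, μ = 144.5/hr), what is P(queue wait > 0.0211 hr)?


ρ = 55.86/144.5 = 0.3866
P(Wq > t) = ρ·e^{−(μ−λ)t} = 0.3866·e^{−1.8703}
= 0.3866·0.154077 = 0.059562

Final: 0.059562


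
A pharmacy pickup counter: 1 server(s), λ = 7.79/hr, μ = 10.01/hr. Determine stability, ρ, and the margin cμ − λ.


Total capacity cμ = 1·10.01 = 10.01/hr
ρ = λ/(cμ) = 7.79/10.01 = 0.7782
Stable ⇔ ρ < 1: YES
Spare capacity = cμ − λ = 10.01 − 7.79 = 2.22/hr

Final: ρ = 0.7782; stable; margin = 2.22/hr


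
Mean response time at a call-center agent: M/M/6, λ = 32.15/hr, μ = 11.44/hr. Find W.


a = 2.8103; ρ = 0.4684; P₀ = 0.059505
Lq = P₀·a^c·ρ/(c!(1−ρ)²) = 0.06748
Wq = Lq/λ = 0.06748/32.15 = 0.002099 hr
W = Wq + 1/μ = 0.002099 + 0.08741 = 0.08951 hr

Final: 0.08951 hr


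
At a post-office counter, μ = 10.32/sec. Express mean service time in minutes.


Mean service time = 1/μ = 1/10.32 second = 0.09690 second
In minutes: 0.09690 × 0.0166667 = 0.001615 min

Final: 0.001615 min


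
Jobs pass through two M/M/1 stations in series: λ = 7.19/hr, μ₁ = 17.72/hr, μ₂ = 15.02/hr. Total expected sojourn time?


Each node sees arrival rate λ = 7.19/hr (tandem ⇒ throughput preserved).
W₁ = 1/(μ₁−λ) = 1/(17.72−7.19) = 0.09497 hr
W₂ = 1/(μ₂−λ) = 1/(15.02−7.19) = 0.12771 hr
W_total = W₁ + W₂ = 0.09497 + 0.12771 = 0.22268 hr

Final: 0.22268 hr


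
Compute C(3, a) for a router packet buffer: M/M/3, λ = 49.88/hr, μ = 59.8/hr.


a = λ/μ = 0.8341; ρ = a/3 = 0.2780
P₀ = 0.431787 (from M/M/c formula)
C(c,a) = [a^c/(c!(1−ρ))]·P₀ = [0.58033/(6·0.7220)]·0.431787
= 0.13397·0.431787 = 0.057847

Final: 0.057847


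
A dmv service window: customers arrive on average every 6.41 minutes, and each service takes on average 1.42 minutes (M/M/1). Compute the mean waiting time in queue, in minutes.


λ = 60/6.41 = 9.3604 /hr
μ = 60/1.42 = 42.2535 /hr
ρ = λ/μ = 9.3604/42.2535 = 0.2215
Wq = ρ/(μ−λ) = 0.2215/(42.2535−9.3604) = 0.006735 hr
In minutes: 0.006735·60 = 0.4041 min

Final: 0.4041 min


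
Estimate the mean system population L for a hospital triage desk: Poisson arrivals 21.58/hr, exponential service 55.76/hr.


ρ = λ/μ = 21.58/55.76 = 0.3870
L = ρ/(1−ρ) = 0.3870/(1 − 0.3870) = 0.3870/0.6130 = 0.6314

Final: 0.6314


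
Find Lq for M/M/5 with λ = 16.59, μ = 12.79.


a = λ/μ = 1.2971; ρ = a/5 = 0.2594
P₀ = 0.273124
Lq = P₀·a^c·ρ / (c!·(1−ρ)²) = 0.273124·3.67180·0.2594/(120·0.54846)
= 0.003953

Final: 0.003953


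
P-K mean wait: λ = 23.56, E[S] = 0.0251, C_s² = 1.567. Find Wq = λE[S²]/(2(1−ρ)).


ρ = λ·E[S] = 23.56·0.0251 = 0.5914
E[S²] = E[S]²(1+C_s²) = 0.0251²·(1+1.567) = 0.001617
Wq = λ·E[S²]/(2(1−ρ)) = 23.56·0.001617/(2·0.4086) = 0.04662 hr

Final: 0.04662 hr


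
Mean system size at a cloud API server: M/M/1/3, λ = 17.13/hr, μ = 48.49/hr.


ρ = 17.13/48.49 = 0.3533
L = ρ[1 − (K+1)ρ^K + Kρ^(K+1)] / [(1−ρ)(1−ρ^(K+1))]
Numerator: 0.3533·(1 − 4·0.044088 + 3·0.015575) = 0.307476
Denominator: (0.6467)·(0.984425) = 0.636659
L = 0.307476/0.636659 = 0.4830

Final: 0.4830


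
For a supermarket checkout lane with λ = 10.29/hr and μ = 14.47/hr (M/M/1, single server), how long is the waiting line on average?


ρ = 10.29/14.47 = 0.7111
Lq = ρ²/(1−ρ) = 0.5057/0.2889 = 1.7506

Final: 1.7506


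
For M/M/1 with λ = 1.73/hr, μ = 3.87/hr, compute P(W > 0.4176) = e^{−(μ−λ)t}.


W ~ Exponential(μ−λ) for M/M/1.
μ − λ = 3.87 − 1.73 = 2.1400
P(W > t) = e^{−(μ−λ)t} = e^{−0.8937} = 0.409154

Final: 0.409154


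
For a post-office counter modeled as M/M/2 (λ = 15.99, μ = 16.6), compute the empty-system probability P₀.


a = λ/μ = 15.99/16.6 = 0.9633; ρ = a/c = 0.4816
Σ_{k=0}^{1} a^k/k! (terms k=0..1) = 1.00000 + 0.96325 = 1.96325
Tail: a^2/(2!(1−ρ)) = 0.92786/(2·0.5184) = 0.89497
P₀ = 1/(1.96325 + 0.89497) = 1/2.85822 = 0.349868

Final: 0.349868


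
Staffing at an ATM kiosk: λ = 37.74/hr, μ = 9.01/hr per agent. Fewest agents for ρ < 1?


Stability requires cμ > λ ⇔ c > λ/μ.
λ/μ = 37.74/9.01 = 4.1887
Minimum integer c = ⌊4.1887⌋ + 1 = 5
Check: 5·9.01 = 45.05 > 37.74, while 4·9.01 = 36.04 ≤ 37.74

Final: 5 servers


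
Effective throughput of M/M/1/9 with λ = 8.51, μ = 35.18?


ρ = 0.2419; P_K = (1−ρ)ρ^9/(1−ρ^10) = 0.000002150
λ_eff = λ(1 − P_K) = 8.51·(1 − 0.000002150) = 8.51·0.999998 = 8.5100 /hr

Final: 8.5100 /hr


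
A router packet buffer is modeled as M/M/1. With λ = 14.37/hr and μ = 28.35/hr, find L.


ρ = λ/μ = 14.37/28.35 = 0.5069
L = ρ/(1−ρ) = 0.5069/(1 − 0.5069) = 0.5069/0.4931 = 1.0279

Final: 1.0279


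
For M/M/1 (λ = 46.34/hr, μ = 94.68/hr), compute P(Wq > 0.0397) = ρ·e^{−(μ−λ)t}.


ρ = 46.34/94.68 = 0.4894
P(Wq > t) = ρ·e^{−(μ−λ)t} = 0.4894·e^{−1.9191}
= 0.4894·0.146739 = 0.071820

Final: 0.071820


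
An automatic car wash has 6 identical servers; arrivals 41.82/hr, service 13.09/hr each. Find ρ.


ρ = λ/(cμ) = 41.82/(6·13.09) = 41.82/78.54 = 0.5325

Final: 0.5325


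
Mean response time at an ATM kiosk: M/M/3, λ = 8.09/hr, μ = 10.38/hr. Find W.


a = 0.7794; ρ = 0.2598; P₀ = 0.456683
Lq = P₀·a^c·ρ/(c!(1−ρ)²) = 0.01709
Wq = Lq/λ = 0.01709/8.09 = 0.002112 hr
W = Wq + 1/μ = 0.002112 + 0.09634 = 0.09845 hr

Final: 0.09845 hr


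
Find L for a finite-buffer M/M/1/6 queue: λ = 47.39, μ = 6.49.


ρ = 47.39/6.49 = 7.3020
L = ρ[1 − (K+1)ρ^K + Kρ^(K+1)] / [(1−ρ)(1−ρ^(K+1))]
Numerator: 7.3020·(1 − 7·151583.549168 + 6·1106863.543156) = 40745888.518558
Denominator: (-6.3020)·(-1106862.543156) = 6975451.157949
L = 40745888.518558/6975451.157949 = 5.8413

Final: 5.8413


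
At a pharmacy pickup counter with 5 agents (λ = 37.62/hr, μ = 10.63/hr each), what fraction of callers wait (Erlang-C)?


a = λ/μ = 3.5390; ρ = a/5 = 0.7078
P₀ = 0.024655 (from M/M/c formula)
C(c,a) = [a^c/(c!(1−ρ))]·P₀ = [555.17210/(120·0.2922)]·0.024655
= 15.83355·0.024655 = 0.390384

Final: 0.390384


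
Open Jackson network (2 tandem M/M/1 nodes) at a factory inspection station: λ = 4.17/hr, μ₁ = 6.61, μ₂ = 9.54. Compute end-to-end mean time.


Each node sees arrival rate λ = 4.17/hr (tandem ⇒ throughput preserved).
W₁ = 1/(μ₁−λ) = 1/(6.61−4.17) = 0.40984 hr
W₂ = 1/(μ₂−λ) = 1/(9.54−4.17) = 0.18622 hr
W_total = W₁ + W₂ = 0.40984 + 0.18622 = 0.59606 hr

Final: 0.59606 hr


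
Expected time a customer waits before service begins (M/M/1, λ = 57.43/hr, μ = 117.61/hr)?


ρ = 57.43/117.61 = 0.4883
Wq = ρ/(μ−λ) = 0.4883/(117.61 − 57.43) = 0.4883/60.18 = 0.008114 hr

Final: 0.008114 hr


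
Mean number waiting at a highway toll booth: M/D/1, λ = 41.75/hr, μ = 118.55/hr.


ρ = 41.75/118.55 = 0.3522
M/D/1: Lq = ρ²/(2(1−ρ)) = 0.1240/(2·0.6478) = 0.09572

Final: 0.09572


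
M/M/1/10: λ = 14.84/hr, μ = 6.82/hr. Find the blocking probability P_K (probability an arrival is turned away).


ρ = λ/μ = 14.84/6.82 = 2.1760
P_K = (1−ρ)ρ^K/(1−ρ^(K+1)) = (-1.1760·2379.552345)/(1 − 5177.794253)
= -2798.241908/-5176.794253 = 0.540536

Final: 0.540536


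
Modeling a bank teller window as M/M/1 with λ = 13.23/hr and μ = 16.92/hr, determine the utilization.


ρ = λ/μ = 13.23/16.92 = 0.7819

Final: 0.7819


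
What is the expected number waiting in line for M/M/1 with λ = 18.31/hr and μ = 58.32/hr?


ρ = 18.31/58.32 = 0.3140
Lq = ρ²/(1−ρ) = 0.09857/0.6860 = 0.1437

Final: 0.1437


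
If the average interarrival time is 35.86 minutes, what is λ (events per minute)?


λ = 1/(interarrival time) in consistent units.
1 minute = 1 min, so λ = 1/35.86 = 0.02789 per minute

Final: 0.02789 /min


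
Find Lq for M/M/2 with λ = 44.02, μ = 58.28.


a = λ/μ = 0.7553; ρ = a/2 = 0.3777
P₀ = 0.451737
Lq = P₀·a^c·ρ / (c!·(1−ρ)²) = 0.451737·0.57051·0.3777/(2·0.38731)
= 0.12565

Final: 0.12565


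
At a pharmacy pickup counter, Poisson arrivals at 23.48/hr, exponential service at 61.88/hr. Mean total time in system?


W = 1/(μ−λ) = 1/(61.88 − 23.48) = 1/38.40 = 0.02604 hr

Final: 0.02604 hr


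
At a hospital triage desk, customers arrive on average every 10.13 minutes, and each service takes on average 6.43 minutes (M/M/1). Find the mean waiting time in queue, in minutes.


λ = 60/10.13 = 5.9230 /hr
μ = 60/6.43 = 9.3313 /hr
ρ = λ/μ = 5.9230/9.3313 = 0.6347
Wq = ρ/(μ−λ) = 0.6347/(9.3313−5.9230) = 0.18624 hr
In minutes: 0.18624·60 = 11.174 min

Final: 11.174 min


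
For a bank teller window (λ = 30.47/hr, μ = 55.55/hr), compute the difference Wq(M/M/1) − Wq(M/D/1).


ρ = 30.47/55.55 = 0.5485
Wq(M/M/1) = ρ/(μ−λ) = 0.5485/25.08 = 0.02187 hr
Wq(M/D/1) = ρ/(2(μ−λ)) = 0.01094 hr
Savings = 0.02187 − 0.01094 = 0.01094 hr

Final: 0.01094 hr


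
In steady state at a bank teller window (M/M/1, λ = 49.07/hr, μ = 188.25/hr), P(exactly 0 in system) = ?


ρ = 49.07/188.25 = 0.2607
P_n = (1−ρ)·ρ^n = (1 − 0.2607)·0.2607^0 = 0.7393·1.000000 = 0.739336

Final: 0.739336


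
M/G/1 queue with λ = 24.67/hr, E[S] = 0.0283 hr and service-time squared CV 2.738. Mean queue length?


ρ = λ·E[S] = 24.67·0.0283 = 0.6982
Lq = ρ²(1+C_s²)/(2(1−ρ)) = 0.4874·(1+2.738)/(2·0.3018)
= 0.4874·3.7380/0.6037 = 3.01818

Final: 3.01818


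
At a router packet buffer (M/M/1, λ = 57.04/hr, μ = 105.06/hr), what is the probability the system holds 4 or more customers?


ρ = 57.04/105.06 = 0.5429
P(N ≥ n) = ρ^n = 0.5429^4 = 0.086890

Final: 0.086890


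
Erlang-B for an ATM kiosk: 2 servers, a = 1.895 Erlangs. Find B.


B(c,a) = (a^c/c!) / Σ_{k=0}^{c} a^k/k!
a^2/2! = 1.795513
Σ terms (k=0..2): 1.00000 + 1.89500 + 1.79551 = 4.690513
B = 1.795513/4.690513 = 0.382797

Final: 0.382797


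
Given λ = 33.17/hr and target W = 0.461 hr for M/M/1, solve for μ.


W = 1/(μ−λ) ⇒ μ − λ = 1/W = 1/0.461 = 2.1692
μ = λ + 1/W = 33.17 + 2.1692 = 35.3392 per hr

Final: 35.3392 /hr


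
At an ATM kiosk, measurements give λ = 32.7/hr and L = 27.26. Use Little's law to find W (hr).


W = L/λ = 27.26/32.7 = 0.8336 hr

Final: 0.8336 hr


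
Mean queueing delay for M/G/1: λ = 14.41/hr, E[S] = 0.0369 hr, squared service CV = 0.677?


ρ = λ·E[S] = 14.41·0.0369 = 0.5317
E[S²] = E[S]²(1+C_s²) = 0.0369²·(1+0.677) = 0.002283
Wq = λ·E[S²]/(2(1−ρ)) = 14.41·0.002283/(2·0.4683) = 0.03513 hr

Final: 0.03513 hr


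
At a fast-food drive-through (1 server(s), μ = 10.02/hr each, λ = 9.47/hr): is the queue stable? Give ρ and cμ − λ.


Total capacity cμ = 1·10.02 = 10.02/hr
ρ = λ/(cμ) = 9.47/10.02 = 0.9451
Stable ⇔ ρ < 1: YES
Spare capacity = cμ − λ = 10.02 − 9.47 = 0.55/hr

Final: ρ = 0.9451; stable; margin = 0.55/hr


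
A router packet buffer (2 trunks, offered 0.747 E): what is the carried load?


B(2,0.747) = 0.137712 (Erlang-B)
Carried load = a(1 − B) = 0.747·(1 − 0.137712) = 0.747·0.862288 = 0.6441 E

Final: 0.6441 Erlangs


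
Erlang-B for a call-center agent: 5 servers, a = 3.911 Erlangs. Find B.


B(c,a) = (a^c/c!) / Σ_{k=0}^{c} a^k/k!
a^5/5! = 7.625316
Σ terms (k=0..5): 1.00000 + 3.91100 + 7.64796 + 9.97039 + 9.74855 + 7.62532 = 39.903217
B = 7.625316/39.903217 = 0.191095

Final: 0.191095


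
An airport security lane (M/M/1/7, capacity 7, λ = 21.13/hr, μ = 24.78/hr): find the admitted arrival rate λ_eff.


ρ = 0.8527; P_K = (1−ρ)ρ^7/(1−ρ^8) = 0.067011
λ_eff = λ(1 − P_K) = 21.13·(1 − 0.067011) = 21.13·0.932989 = 19.7141 /hr

Final: 19.7141 /hr


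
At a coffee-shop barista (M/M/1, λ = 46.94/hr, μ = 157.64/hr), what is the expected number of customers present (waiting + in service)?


ρ = λ/μ = 46.94/157.64 = 0.2978
L = ρ/(1−ρ) = 0.2978/(1 − 0.2978) = 0.2978/0.7022 = 0.4240

Final: 0.4240


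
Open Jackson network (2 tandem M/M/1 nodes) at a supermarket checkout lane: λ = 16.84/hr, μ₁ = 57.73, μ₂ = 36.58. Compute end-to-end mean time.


Each node sees arrival rate λ = 16.84/hr (tandem ⇒ throughput preserved).
W₁ = 1/(μ₁−λ) = 1/(57.73−16.84) = 0.02446 hr
W₂ = 1/(μ₂−λ) = 1/(36.58−16.84) = 0.05066 hr
W_total = W₁ + W₂ = 0.02446 + 0.05066 = 0.07511 hr

Final: 0.07511 hr


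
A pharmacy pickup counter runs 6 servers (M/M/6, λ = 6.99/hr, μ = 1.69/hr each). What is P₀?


a = λ/μ = 6.99/1.69 = 4.1361; ρ = a/c = 0.6893
Σ_{k=0}^{5} a^k/k! (terms k=0..5) = 1.00000 + 4.13609 + 8.55364 + 11.79289 + 12.19413 + 10.08721 = 47.76396
Tail: a^6/(6!(1−ρ)) = 5006.59921/(720·0.3107) = 22.38400
P₀ = 1/(47.76396 + 22.38400) = 1/70.14796 = 0.014256

Final: 0.014256


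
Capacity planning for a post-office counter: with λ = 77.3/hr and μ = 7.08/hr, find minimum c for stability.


Stability requires cμ > λ ⇔ c > λ/μ.
λ/μ = 77.3/7.08 = 10.9181
Minimum integer c = ⌊10.9181⌋ + 1 = 11
Check: 11·7.08 = 77.88 > 77.3, while 10·7.08 = 70.80 ≤ 77.3

Final: 11 servers


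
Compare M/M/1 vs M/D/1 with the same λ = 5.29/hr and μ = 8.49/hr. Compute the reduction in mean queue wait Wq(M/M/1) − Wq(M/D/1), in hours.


ρ = 5.29/8.49 = 0.6231
Wq(M/M/1) = ρ/(μ−λ) = 0.6231/3.20 = 0.19471 hr
Wq(M/D/1) = ρ/(2(μ−λ)) = 0.09736 hr
Savings = 0.19471 − 0.09736 = 0.09736 hr

Final: 0.09736 hr


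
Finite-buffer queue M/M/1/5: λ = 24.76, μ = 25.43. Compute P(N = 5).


ρ = λ/μ = 24.76/25.43 = 0.9737
P_K = (1−ρ)ρ^K/(1−ρ^(K+1)) = (0.02635·0.875027)/(1 − 0.851973)
= 0.023054/0.148027 = 0.155743

Final: 0.155743


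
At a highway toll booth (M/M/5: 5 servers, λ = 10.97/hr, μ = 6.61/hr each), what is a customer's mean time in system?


a = 1.6596; ρ = 0.3319; P₀ = 0.189691
Lq = P₀·a^c·ρ/(c!(1−ρ)²) = 0.01480
Wq = Lq/λ = 0.01480/10.97 = 0.001349 hr
W = Wq + 1/μ = 0.001349 + 0.15129 = 0.15264 hr

Final: 0.15264 hr


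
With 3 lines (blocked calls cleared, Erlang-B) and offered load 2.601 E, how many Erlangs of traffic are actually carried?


B(3,2.601) = 0.295746 (Erlang-B)
Carried load = a(1 − B) = 2.601·(1 − 0.295746) = 2.601·0.704254 = 1.8318 E

Final: 1.8318 Erlangs


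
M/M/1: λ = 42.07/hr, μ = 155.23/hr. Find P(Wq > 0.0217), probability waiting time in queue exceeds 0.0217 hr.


ρ = 42.07/155.23 = 0.2710
P(Wq > t) = ρ·e^{−(μ−λ)t} = 0.2710·e^{−2.4556}
= 0.2710·0.085814 = 0.023257

Final: 0.023257


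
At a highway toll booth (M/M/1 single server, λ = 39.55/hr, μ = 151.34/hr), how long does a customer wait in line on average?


ρ = 39.55/151.34 = 0.2613
Wq = ρ/(μ−λ) = 0.2613/(151.34 − 39.55) = 0.2613/111.79 = 0.002338 hr

Final: 0.002338 hr


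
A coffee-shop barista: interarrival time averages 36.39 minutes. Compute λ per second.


λ = 1/(interarrival time) in consistent units.
1 second = 0.0166667 min, so λ = 0.0166667/36.39 = 0.0004580 per second

Final: 0.0004580 /sec
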